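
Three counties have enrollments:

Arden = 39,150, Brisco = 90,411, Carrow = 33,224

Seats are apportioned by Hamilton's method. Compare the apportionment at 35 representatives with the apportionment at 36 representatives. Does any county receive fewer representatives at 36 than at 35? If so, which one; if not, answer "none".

none

At 35 seats: Arden 8, Brisco 20, Carrow 7.
At 36 seats: Arden 9, Brisco 20, Carrow 7.
No county's allocation decreased.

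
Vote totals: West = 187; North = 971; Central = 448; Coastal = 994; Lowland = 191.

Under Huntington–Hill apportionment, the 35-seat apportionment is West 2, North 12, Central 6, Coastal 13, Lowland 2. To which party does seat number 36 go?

Priority for the next seat is population ÷ (√(s·(s+1))).
Priorities: West 76.342, North 77.742, Central 69.128, Coastal 73.680, Lowland 77.975.
Highest priority: Lowland.

Lowland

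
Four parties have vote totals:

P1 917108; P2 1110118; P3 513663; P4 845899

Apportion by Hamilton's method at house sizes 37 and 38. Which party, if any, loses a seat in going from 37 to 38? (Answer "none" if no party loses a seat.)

none

At 37 seats: P1 10, P2 12, P3 6, P4 9.
At 38 seats: P1 10, P2 12, P3 6, P4 10.
No party's allocation decreased.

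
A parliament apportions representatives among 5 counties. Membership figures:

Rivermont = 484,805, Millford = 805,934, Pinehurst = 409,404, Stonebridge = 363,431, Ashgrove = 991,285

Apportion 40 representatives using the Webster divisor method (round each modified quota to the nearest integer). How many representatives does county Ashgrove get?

Standard divisor 3054859/40 ≈ 76371.475; standard quotas: Rivermont 6.348, Millford 10.553, Pinehurst 5.361, Stonebridge 4.759, Ashgrove 12.980.
Rounding to the nearest integer gives Rivermont 6, Millford 11, Pinehurst 5, Stonebridge 5, Ashgrove 13 — total 40, matching the house size, so no adjustment is needed.
Ashgrove receives 13.

13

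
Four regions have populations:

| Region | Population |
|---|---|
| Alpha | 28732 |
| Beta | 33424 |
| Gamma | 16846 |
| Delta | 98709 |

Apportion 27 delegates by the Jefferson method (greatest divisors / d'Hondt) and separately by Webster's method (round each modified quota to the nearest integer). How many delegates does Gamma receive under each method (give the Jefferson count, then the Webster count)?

2 and 3

Jefferson: Alpha 4, Beta 5, Gamma 2, Delta 16.
Webster: Alpha 4, Beta 5, Gamma 3, Delta 15.
Gamma gets 2 under Jefferson and 3 under Webster.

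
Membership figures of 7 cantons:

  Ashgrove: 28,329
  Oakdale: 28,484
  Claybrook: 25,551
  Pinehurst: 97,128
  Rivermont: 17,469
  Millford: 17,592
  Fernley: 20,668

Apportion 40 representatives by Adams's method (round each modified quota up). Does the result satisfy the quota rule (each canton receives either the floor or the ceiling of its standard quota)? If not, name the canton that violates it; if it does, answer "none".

Standard quotas: Ashgrove 4.817, Oakdale 4.844, Claybrook 4.345, Pinehurst 16.517, Rivermont 2.971, Millford 2.992, Fernley 3.515.
Adams allocation: Ashgrove 5, Oakdale 5, Claybrook 4, Pinehurst 16, Rivermont 3, Millford 3, Fernley 4.
Every allocation lies between the lower and upper quota.

none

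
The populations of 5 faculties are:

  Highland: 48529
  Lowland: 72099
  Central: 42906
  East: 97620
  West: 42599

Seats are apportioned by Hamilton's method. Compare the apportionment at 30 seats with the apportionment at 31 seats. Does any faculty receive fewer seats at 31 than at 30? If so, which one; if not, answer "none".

none

At 30 seats: Highland 5, Lowland 7, Central 4, East 10, West 4.
At 31 seats: Highland 5, Lowland 7, Central 5, East 10, West 4.
No faculty's allocation decreased.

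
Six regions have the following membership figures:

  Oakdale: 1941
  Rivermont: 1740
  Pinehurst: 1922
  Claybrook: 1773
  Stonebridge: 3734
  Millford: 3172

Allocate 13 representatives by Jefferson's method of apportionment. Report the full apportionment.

Oakdale=2, Rivermont=1, Pinehurst=2, Claybrook=1, Stonebridge=4, Millford=3

Standard divisor 14282/13 ≈ 1098.615; standard quotas: Oakdale 1.767, Rivermont 1.584, Pinehurst 1.749, Claybrook 1.614, Stonebridge 3.399, Millford 2.887.
Rounding down gives 1, 1, 1, 1, 3, 2 = 9 seats, so the divisor must be adjusted.
With modified divisor 900: modified quotas Oakdale 2.157, Rivermont 1.933, Pinehurst 2.136, Claybrook 1.970, Stonebridge 4.149, Millford 3.524.
Rounding down: Oakdale 2, Rivermont 1, Pinehurst 2, Claybrook 1, Stonebridge 4, Millford 3 (total 13).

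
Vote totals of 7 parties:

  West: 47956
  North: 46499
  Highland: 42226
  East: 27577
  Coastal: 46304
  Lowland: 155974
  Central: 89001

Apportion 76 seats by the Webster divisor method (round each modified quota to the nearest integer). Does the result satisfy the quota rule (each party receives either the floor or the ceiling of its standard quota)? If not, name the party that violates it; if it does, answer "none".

Lowland

Standard quotas: West 8.001, North 7.758, Highland 7.045, East 4.601, Coastal 7.725, Lowland 26.022, Central 14.849.
Webster allocation: West 8, North 8, Highland 7, East 5, Coastal 8, Lowland 25, Central 15.
Lowland has quota 26.022 (lower 26, upper 27) but receives 25 — outside the quota interval.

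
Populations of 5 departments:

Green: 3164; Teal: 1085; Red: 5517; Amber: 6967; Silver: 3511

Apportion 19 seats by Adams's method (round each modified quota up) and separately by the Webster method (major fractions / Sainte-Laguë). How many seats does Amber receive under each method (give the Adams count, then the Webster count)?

Adams: Green 3, Teal 1, Red 5, Amber 6, Silver 4.
Webster: Green 3, Teal 1, Red 5, Amber 7, Silver 3.
Amber gets 6 under Adams and 7 under Webster.

6 and 7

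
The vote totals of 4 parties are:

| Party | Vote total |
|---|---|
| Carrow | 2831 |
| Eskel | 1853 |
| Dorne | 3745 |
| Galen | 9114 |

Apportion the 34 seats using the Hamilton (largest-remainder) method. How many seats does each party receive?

The standard divisor is 17543/34 ≈ 515.971.
Standard quotas: Carrow 5.4867, Eskel 3.5913, Dorne 7.2582, Galen 17.6638.
Lower quotas: Carrow 5, Eskel 3, Dorne 7, Galen 17 (sum 32, leaving 2 seats).
Remainders in descending order: Galen 0.6638, Eskel 0.5913, Carrow 0.4867, Dorne 0.2582.
Largest remainders: Galen, Eskel receive the extra seats.

Carrow 5; Eskel 4; Dorne 7; Galen 18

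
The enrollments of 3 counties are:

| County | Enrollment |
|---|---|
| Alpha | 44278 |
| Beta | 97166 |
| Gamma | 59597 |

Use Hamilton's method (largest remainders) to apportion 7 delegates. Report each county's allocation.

Alpha 2, Beta 3, Gamma 2

Total 201041; standard divisor 201041/7 ≈ 28720.143.
Standard quotas: Alpha 1.5417, Beta 3.3832, Gamma 2.0751.
Lower quotas: Alpha 1, Beta 3, Gamma 2 (sum 6, leaving 1 seat).
Remainders in descending order: Alpha 0.5417, Beta 0.3832, Gamma 0.0751.
Largest remainder: Alpha receives the extra seat.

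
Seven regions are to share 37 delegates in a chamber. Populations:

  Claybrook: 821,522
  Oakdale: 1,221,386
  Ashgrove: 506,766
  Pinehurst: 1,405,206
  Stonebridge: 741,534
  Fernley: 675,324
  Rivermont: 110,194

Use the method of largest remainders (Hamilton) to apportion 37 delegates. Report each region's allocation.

Total 5481932; standard divisor 5481932/37 ≈ 148160.324.
Standard quotas: Claybrook 5.5448, Oakdale 8.2437, Ashgrove 3.4204, Pinehurst 9.4844, Stonebridge 5.0049, Fernley 4.5581, Rivermont 0.7437.
Lower quotas: Claybrook 5, Oakdale 8, Ashgrove 3, Pinehurst 9, Stonebridge 5, Fernley 4, Rivermont 0 (sum 34, leaving 3 seats).
Remainders in descending order: Rivermont 0.7437, Fernley 0.5581, Claybrook 0.5448, Pinehurst 0.4844, Ashgrove 0.4204, Oakdale 0.2437, Stonebridge 0.0049.
Largest remainders: Rivermont, Fernley, Claybrook receive the extra seats.

Claybrook 6; Oakdale 8; Ashgrove 3; Pinehurst 9; Stonebridge 5; Fernley 5; Rivermont 1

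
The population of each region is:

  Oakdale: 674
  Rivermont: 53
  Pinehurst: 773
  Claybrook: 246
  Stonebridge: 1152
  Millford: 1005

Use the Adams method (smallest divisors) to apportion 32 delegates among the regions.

Oakdale 6, Rivermont 1, Pinehurst 6, Claybrook 2, Stonebridge 9, Millford 8

Standard divisor 3903/32 ≈ 121.969; standard quotas: Oakdale 5.526, Rivermont 0.435, Pinehurst 6.338, Claybrook 2.017, Stonebridge 9.445, Millford 8.240.
Rounding up gives 6, 1, 7, 3, 10, 9 = 36 seats, so the divisor must be adjusted.
With modified divisor 130: modified quotas Oakdale 5.185, Rivermont 0.408, Pinehurst 5.946, Claybrook 1.892, Stonebridge 8.862, Millford 7.731.
Rounding up: Oakdale 6, Rivermont 1, Pinehurst 6, Claybrook 2, Stonebridge 9, Millford 8 (total 32).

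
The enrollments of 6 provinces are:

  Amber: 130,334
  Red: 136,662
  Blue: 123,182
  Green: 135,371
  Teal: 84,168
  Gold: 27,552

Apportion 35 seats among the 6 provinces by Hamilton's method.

Amber 7, Red 7, Blue 7, Green 7, Teal 5, Gold 2

Standard divisor: 637269 ÷ 35 ≈ 18207.686.
Standard quotas: Amber 7.1582, Red 7.5057, Blue 6.7654, Green 7.4348, Teal 4.6227, Gold 1.5132.
Lower quotas: Amber 7, Red 7, Blue 6, Green 7, Teal 4, Gold 1 (sum 32, leaving 3 seats).
Remainders in descending order: Blue 0.7654, Teal 0.6227, Gold 0.5132, Red 0.5057, Green 0.4348, Amber 0.1582.
Largest remainders: Blue, Teal, Gold receive the extra seats.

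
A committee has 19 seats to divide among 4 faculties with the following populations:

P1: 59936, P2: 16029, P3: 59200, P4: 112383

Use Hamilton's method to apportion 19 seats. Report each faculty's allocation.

The standard divisor is 247548/19 ≈ 13028.842.
Standard quotas: P1 4.6003, P2 1.2303, P3 4.5438, P4 8.6257.
Lower quotas: P1 4, P2 1, P3 4, P4 8 (sum 17, leaving 2 seats).
Remainders in descending order: P4 0.6257, P1 0.6003, P3 0.5438, P2 0.2303.
The surplus seats go to P4, P1.

P1=5, P2=1, P3=4, P4=9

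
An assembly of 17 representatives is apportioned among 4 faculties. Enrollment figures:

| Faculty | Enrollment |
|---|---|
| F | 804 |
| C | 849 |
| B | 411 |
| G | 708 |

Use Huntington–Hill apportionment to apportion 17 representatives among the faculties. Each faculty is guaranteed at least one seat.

F 5, C 5, B 3, G 4

With divisor 163: modified quotas F 4.933, C 5.209, B 2.521, G 4.344.
Geometric-mean thresholds: F √(4·5)=4.472, C √(5·6)=5.477, B √(2·3)=2.449, G √(4·5)=4.472.
Each quota rounded against its threshold gives F 5, C 5, B 3, G 4 (total 17).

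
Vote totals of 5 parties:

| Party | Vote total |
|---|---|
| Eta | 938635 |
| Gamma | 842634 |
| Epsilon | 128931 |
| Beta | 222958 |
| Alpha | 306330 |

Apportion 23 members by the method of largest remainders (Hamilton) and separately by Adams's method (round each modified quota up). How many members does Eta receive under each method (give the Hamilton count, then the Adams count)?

9 and 8

Hamilton: Eta 9, Gamma 8, Epsilon 1, Beta 2, Alpha 3.
Adams: Eta 8, Gamma 8, Epsilon 2, Beta 2, Alpha 3.
Eta gets 9 under Hamilton and 8 under Adams.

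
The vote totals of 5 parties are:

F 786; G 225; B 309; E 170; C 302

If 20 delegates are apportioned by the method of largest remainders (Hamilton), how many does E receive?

Standard divisor: 1792 ÷ 20 ≈ 89.6.
Standard quotas: F 8.772, G 2.511, B 3.449, E 1.897, C 3.371.
Lower quotas: F 8, G 2, B 3, E 1, C 3 (sum 17, leaving 3 seats).
Remainders in descending order: E 0.897, F 0.772, G 0.511, B 0.449, C 0.371.
Largest remainders: E, F, G receive the extra seats.
E receives 2.

2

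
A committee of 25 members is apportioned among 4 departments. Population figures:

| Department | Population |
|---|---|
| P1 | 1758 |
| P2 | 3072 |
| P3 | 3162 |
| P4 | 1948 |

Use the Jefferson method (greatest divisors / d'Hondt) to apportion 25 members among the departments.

Standard divisor 9940/25 ≈ 397.6; standard quotas: P1 4.422, P2 7.726, P3 7.953, P4 4.899.
Rounding down gives 4, 7, 7, 4 = 22 seats, so the divisor must be adjusted.
With modified divisor 370: modified quotas P1 4.751, P2 8.303, P3 8.546, P4 5.265.
Rounding down: P1 4, P2 8, P3 8, P4 5 (total 25).

P1=4, P2=8, P3=8, P4=5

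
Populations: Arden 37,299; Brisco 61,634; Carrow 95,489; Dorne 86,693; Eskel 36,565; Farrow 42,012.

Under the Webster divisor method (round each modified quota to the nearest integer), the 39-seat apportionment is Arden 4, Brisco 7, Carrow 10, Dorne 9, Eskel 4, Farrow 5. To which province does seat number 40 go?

Priority for the next seat is population ÷ (current seats + 0.5).
Priorities: Arden 8288.667, Brisco 8217.867, Carrow 9094.190, Dorne 9125.579, Eskel 8125.556, Farrow 7638.545.
Highest priority: Dorne.

Dorne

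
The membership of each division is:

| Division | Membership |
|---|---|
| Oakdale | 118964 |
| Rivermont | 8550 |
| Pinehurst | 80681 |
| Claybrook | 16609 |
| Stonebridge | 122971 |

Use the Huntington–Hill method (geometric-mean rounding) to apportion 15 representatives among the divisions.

With divisor 24946: modified quotas Oakdale 4.769, Rivermont 0.343, Pinehurst 3.234, Claybrook 0.666, Stonebridge 4.929.
Geometric-mean thresholds: Oakdale √(4·5)=4.472, Rivermont (min 1), Pinehurst √(3·4)=3.464, Claybrook (min 1), Stonebridge √(4·5)=4.472.
Each quota rounded against its threshold gives Oakdale 5, Rivermont 1, Pinehurst 3, Claybrook 1, Stonebridge 5 (total 15).

Oakdale=5, Rivermont=1, Pinehurst=3, Claybrook=1, Stonebridge=5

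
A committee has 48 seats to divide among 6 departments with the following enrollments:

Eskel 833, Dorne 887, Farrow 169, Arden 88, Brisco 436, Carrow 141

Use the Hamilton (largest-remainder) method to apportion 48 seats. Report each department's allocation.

Eskel=16, Dorne=17, Farrow=3, Arden=2, Brisco=8, Carrow=2

Standard divisor: 2554 ÷ 48 ≈ 53.208.
Standard quotas: Eskel 15.655, Dorne 16.670, Farrow 3.176, Arden 1.654, Brisco 8.194, Carrow 2.650.
Lower quotas: Eskel 15, Dorne 16, Farrow 3, Arden 1, Brisco 8, Carrow 2 (sum 45, leaving 3 seats).
Remainders in descending order: Dorne 0.670, Eskel 0.655, Arden 0.654, Carrow 0.650, Brisco 0.194, Farrow 0.176.
The surplus seats go to Dorne, Eskel, Arden.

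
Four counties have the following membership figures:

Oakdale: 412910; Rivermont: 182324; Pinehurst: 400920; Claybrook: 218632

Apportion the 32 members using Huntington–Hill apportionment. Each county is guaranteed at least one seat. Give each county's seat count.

Oakdale: 11, Rivermont: 5, Pinehurst: 10, Claybrook: 6

With divisor 38798: modified quotas Oakdale 10.643, Rivermont 4.699, Pinehurst 10.334, Claybrook 5.635.
Geometric-mean thresholds: Oakdale √(10·11)=10.488, Rivermont √(4·5)=4.472, Pinehurst √(10·11)=10.488, Claybrook √(5·6)=5.477.
Each quota rounded against its threshold gives Oakdale 11, Rivermont 5, Pinehurst 10, Claybrook 6 (total 32).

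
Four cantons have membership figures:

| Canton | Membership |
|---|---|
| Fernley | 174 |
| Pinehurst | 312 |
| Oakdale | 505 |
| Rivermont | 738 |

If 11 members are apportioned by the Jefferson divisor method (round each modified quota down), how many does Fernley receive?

1

Standard divisor 1729/11 ≈ 157.182; standard quotas: Fernley 1.107, Pinehurst 1.985, Oakdale 3.213, Rivermont 4.695.
Rounding down gives 1, 1, 3, 4 = 9 seats, so the divisor must be adjusted.
With modified divisor 140: modified quotas Fernley 1.243, Pinehurst 2.229, Oakdale 3.607, Rivermont 5.271.
Rounding down: Fernley 1, Pinehurst 2, Oakdale 3, Rivermont 5 (total 11).
Fernley receives 1.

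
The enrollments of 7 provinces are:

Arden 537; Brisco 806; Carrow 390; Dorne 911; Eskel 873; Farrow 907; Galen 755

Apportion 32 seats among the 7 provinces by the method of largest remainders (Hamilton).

The standard divisor is 5179/32 ≈ 161.844.
Standard quotas: Arden 3.318, Brisco 4.980, Carrow 2.410, Dorne 5.629, Eskel 5.394, Farrow 5.604, Galen 4.665.
Lower quotas: Arden 3, Brisco 4, Carrow 2, Dorne 5, Eskel 5, Farrow 5, Galen 4 (sum 28, leaving 4 seats).
Remainders in descending order: Brisco 0.980, Galen 0.665, Dorne 0.629, Farrow 0.604, Carrow 0.410, Eskel 0.394, Arden 0.318.
Largest remainders: Brisco, Galen, Dorne, Farrow receive the extra seats.

Arden=3, Brisco=5, Carrow=2, Dorne=6, Eskel=5, Farrow=6, Galen=5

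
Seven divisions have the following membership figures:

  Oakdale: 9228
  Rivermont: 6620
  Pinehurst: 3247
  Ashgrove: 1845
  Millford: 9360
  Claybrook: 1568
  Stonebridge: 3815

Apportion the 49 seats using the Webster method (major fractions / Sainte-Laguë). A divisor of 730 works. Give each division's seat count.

Oakdale 13; Rivermont 9; Pinehurst 4; Ashgrove 3; Millford 13; Claybrook 2; Stonebridge 5

With modified divisor 730: modified quotas Oakdale 12.641, Rivermont 9.068, Pinehurst 4.448, Ashgrove 2.527, Millford 12.822, Claybrook 2.148, Stonebridge 5.226.
Rounding to the nearest integer: Oakdale 13, Rivermont 9, Pinehurst 4, Ashgrove 3, Millford 13, Claybrook 2, Stonebridge 5 (total 49).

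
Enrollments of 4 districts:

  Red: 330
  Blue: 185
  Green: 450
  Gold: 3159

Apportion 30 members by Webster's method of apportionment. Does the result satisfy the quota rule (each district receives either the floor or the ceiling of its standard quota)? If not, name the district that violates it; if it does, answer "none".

Standard quotas: Red 2.401, Blue 1.346, Green 3.274, Gold 22.980.
Webster allocation: Red 2, Blue 1, Green 3, Gold 24.
Gold has quota 22.980 (lower 22, upper 23) but receives 24 — outside the quota interval.

Gold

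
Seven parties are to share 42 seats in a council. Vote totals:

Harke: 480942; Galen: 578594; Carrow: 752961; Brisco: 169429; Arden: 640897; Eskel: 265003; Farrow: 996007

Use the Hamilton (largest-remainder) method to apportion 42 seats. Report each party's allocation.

Harke=5, Galen=6, Carrow=8, Brisco=2, Arden=7, Eskel=3, Farrow=11

Standard divisor: 3883833 ÷ 42 ≈ 92472.214.
Standard quotas: Harke 5.2009, Galen 6.2569, Carrow 8.1426, Brisco 1.8322, Arden 6.9307, Eskel 2.8658, Farrow 10.7709.
Lower quotas: Harke 5, Galen 6, Carrow 8, Brisco 1, Arden 6, Eskel 2, Farrow 10 (sum 38, leaving 4 seats).
Remainders in descending order: Arden 0.9307, Eskel 0.8658, Brisco 0.8322, Farrow 0.7709, Galen 0.2569, Harke 0.2009, Carrow 0.1426.
Largest remainders: Arden, Eskel, Brisco, Farrow receive the extra seats.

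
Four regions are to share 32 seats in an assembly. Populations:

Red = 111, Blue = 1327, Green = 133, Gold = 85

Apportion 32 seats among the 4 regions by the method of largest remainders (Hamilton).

Red 2, Blue 26, Green 2, Gold 2

The standard divisor is 1656/32 ≈ 51.75.
Standard quotas: Red 2.145, Blue 25.643, Green 2.570, Gold 1.643.
Lower quotas: Red 2, Blue 25, Green 2, Gold 1 (sum 30, leaving 2 seats).
Remainders in descending order: Blue 0.643, Gold 0.643, Green 0.570, Red 0.145.
The surplus seats go to Blue, Gold.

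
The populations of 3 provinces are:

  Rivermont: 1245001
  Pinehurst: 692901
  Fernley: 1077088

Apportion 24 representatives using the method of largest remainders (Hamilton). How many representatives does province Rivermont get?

10

Total 3014990; standard divisor 3014990/24 ≈ 125624.583.
Standard quotas: Rivermont 9.9105, Pinehurst 5.5156, Fernley 8.5739.
Lower quotas: Rivermont 9, Pinehurst 5, Fernley 8 (sum 22, leaving 2 seats).
Remainders in descending order: Rivermont 0.9105, Fernley 0.5739, Pinehurst 0.5156.
Largest remainders: Rivermont, Fernley receive the extra seats.
Rivermont receives 10.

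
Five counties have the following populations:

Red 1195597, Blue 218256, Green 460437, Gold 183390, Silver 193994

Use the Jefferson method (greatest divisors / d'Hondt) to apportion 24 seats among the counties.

Standard divisor 2251674/24 ≈ 93819.75; standard quotas: Red 12.744, Blue 2.326, Green 4.908, Gold 1.955, Silver 2.068.
Rounding down gives 12, 2, 4, 1, 2 = 21 seats, so the divisor must be adjusted.
With modified divisor 88500: modified quotas Red 13.510, Blue 2.466, Green 5.203, Gold 2.072, Silver 2.192.
Rounding down: Red 13, Blue 2, Green 5, Gold 2, Silver 2 (total 24).

Red: 13; Blue: 2; Green: 5; Gold: 2; Silver: 2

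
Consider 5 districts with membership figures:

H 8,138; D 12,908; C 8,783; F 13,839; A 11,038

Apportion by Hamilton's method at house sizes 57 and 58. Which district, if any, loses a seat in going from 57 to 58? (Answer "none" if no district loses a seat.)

At 57 seats: H 9, D 13, C 9, F 14, A 12.
At 58 seats: H 8, D 14, C 9, F 15, A 12.
H drops from 9 to 8.

H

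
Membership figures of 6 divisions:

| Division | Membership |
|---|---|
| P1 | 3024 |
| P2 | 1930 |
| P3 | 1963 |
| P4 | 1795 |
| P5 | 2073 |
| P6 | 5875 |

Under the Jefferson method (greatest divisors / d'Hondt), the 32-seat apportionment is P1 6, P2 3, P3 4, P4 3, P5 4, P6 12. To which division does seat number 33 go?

Priority for the next seat is population ÷ (current seats + 1).
Priorities: P1 432.000, P2 482.500, P3 392.600, P4 448.750, P5 414.600, P6 451.923.
Highest priority: P2.

P2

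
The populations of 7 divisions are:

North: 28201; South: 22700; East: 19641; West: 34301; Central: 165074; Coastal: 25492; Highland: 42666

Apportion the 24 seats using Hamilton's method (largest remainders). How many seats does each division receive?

North 2, South 2, East 1, West 2, Central 12, Coastal 2, Highland 3

Total 338075; standard divisor 338075/24 ≈ 14086.458.
Standard quotas: North 2.0020, South 1.6115, East 1.3943, West 2.4350, Central 11.7186, Coastal 1.8097, Highland 3.0289.
Lower quotas: North 2, South 1, East 1, West 2, Central 11, Coastal 1, Highland 3 (sum 21, leaving 3 seats).
Remainders in descending order: Coastal 0.8097, Central 0.7186, South 0.6115, West 0.4350, East 0.3943, Highland 0.0289, North 0.0020.
Largest remainders: Coastal, Central, South receive the extra seats.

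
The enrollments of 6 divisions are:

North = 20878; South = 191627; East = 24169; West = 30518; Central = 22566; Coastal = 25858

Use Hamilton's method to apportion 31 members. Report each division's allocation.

Standard divisor: 315616 ÷ 31 ≈ 10181.161.
Standard quotas: North 2.0507, South 18.8217, East 2.3739, West 2.9975, Central 2.2164, Coastal 2.5398.
Lower quotas: North 2, South 18, East 2, West 2, Central 2, Coastal 2 (sum 28, leaving 3 seats).
Remainders in descending order: West 0.9975, South 0.8217, Coastal 0.5398, East 0.3739, Central 0.2164, North 0.0507.
Largest remainders: West, South, Coastal receive the extra seats.

North: 2, South: 19, East: 2, West: 3, Central: 2, Coastal: 3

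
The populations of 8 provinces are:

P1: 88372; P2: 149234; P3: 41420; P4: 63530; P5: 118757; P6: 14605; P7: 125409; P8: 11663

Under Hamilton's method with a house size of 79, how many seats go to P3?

5

Total 612990; standard divisor 612990/79 ≈ 7759.367.
Standard quotas: P1 11.3891, P2 19.2328, P3 5.3381, P4 8.1875, P5 15.3050, P6 1.8822, P7 16.1623, P8 1.5031.
Lower quotas: P1 11, P2 19, P3 5, P4 8, P5 15, P6 1, P7 16, P8 1 (sum 76, leaving 3 seats).
Remainders in descending order: P6 0.8822, P8 0.5031, P1 0.3891, P3 0.3381, P5 0.3050, P2 0.2328, P4 0.1875, P7 0.1623.
The surplus seats go to P6, P8, P1.
P3 receives 5.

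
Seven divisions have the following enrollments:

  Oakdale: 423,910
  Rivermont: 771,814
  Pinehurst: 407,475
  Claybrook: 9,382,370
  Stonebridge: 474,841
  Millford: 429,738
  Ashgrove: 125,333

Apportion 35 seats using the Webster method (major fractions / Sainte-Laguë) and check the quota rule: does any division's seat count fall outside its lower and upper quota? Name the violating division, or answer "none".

Standard quotas: Oakdale 1.235, Rivermont 2.248, Pinehurst 1.187, Claybrook 27.330, Stonebridge 1.383, Millford 1.252, Ashgrove 0.365.
Webster allocation: Oakdale 1, Rivermont 2, Pinehurst 1, Claybrook 29, Stonebridge 1, Millford 1, Ashgrove 0.
Claybrook has quota 27.330 (lower 27, upper 28) but receives 29 — outside the quota interval.

Claybrook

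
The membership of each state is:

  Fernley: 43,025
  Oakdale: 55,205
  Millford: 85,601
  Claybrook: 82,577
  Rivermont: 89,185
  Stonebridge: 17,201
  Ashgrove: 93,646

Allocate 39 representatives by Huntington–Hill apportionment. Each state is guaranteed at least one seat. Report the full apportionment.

With divisor 12254: modified quotas Fernley 3.511, Oakdale 4.505, Millford 6.986, Claybrook 6.739, Rivermont 7.278, Stonebridge 1.404, Ashgrove 7.642.
Geometric-mean thresholds: Fernley √(3·4)=3.464, Oakdale √(4·5)=4.472, Millford √(6·7)=6.481, Claybrook √(6·7)=6.481, Rivermont √(7·8)=7.483, Stonebridge √(1·2)=1.414, Ashgrove √(7·8)=7.483.
Each quota rounded against its threshold gives Fernley 4, Oakdale 5, Millford 7, Claybrook 7, Rivermont 7, Stonebridge 1, Ashgrove 8 (total 39).

Fernley 4; Oakdale 5; Millford 7; Claybrook 7; Rivermont 7; Stonebridge 1; Ashgrove 8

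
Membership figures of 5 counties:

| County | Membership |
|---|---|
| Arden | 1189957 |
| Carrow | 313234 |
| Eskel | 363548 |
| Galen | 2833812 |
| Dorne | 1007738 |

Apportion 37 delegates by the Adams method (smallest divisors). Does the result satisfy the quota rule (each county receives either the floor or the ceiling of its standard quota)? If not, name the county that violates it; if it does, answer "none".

Galen

Standard quotas: Arden 7.713, Carrow 2.030, Eskel 2.356, Galen 18.368, Dorne 6.532.
Adams allocation: Arden 8, Carrow 2, Eskel 3, Galen 17, Dorne 7.
Galen has quota 18.368 (lower 18, upper 19) but receives 17 — outside the quota interval.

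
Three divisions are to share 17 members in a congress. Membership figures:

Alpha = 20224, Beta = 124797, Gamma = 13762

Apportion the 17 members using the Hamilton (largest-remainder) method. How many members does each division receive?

Total 158783; standard divisor 158783/17 ≈ 9340.176.
Standard quotas: Alpha 2.1653, Beta 13.3613, Gamma 1.4734.
Lower quotas: Alpha 2, Beta 13, Gamma 1 (sum 16, leaving 1 seat).
Remainders in descending order: Gamma 0.4734, Beta 0.3613, Alpha 0.1653.
The surplus seat goes to Gamma.

Alpha=2, Beta=13, Gamma=2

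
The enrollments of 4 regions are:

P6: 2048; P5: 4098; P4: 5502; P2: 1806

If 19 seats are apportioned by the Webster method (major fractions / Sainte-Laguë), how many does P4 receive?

Standard divisor 13454/19 ≈ 708.105; standard quotas: P6 2.892, P5 5.787, P4 7.770, P2 2.550.
Rounding to the nearest integer gives 3, 6, 8, 3 = 20 seats, so the divisor must be adjusted.
With modified divisor 730: modified quotas P6 2.805, P5 5.614, P4 7.537, P2 2.474.
Rounding to the nearest integer: P6 3, P5 6, P4 8, P2 2 (total 19).
P4 receives 8.

8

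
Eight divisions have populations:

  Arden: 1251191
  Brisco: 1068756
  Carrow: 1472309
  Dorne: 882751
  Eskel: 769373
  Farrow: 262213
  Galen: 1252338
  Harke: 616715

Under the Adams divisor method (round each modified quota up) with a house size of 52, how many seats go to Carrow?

Standard divisor 7575646/52 ≈ 145685.5; standard quotas: Arden 8.588, Brisco 7.336, Carrow 10.106, Dorne 6.059, Eskel 5.281, Farrow 1.800, Galen 8.596, Harke 4.233.
Rounding up gives 9, 8, 11, 7, 6, 2, 9, 5 = 57 seats, so the divisor must be adjusted.
With modified divisor 155300: modified quotas Arden 8.057, Brisco 6.882, Carrow 9.480, Dorne 5.684, Eskel 4.954, Farrow 1.688, Galen 8.064, Harke 3.971.
Rounding up: Arden 9, Brisco 7, Carrow 10, Dorne 6, Eskel 5, Farrow 2, Galen 9, Harke 4 (total 52).
Carrow receives 10.

10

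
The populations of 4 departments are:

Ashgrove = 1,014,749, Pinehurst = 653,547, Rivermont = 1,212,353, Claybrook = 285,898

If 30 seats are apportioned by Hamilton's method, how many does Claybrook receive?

The standard divisor is 3166547/30 ≈ 105551.567.
Standard quotas: Ashgrove 9.6138, Pinehurst 6.1917, Rivermont 11.4859, Claybrook 2.7086.
Lower quotas: Ashgrove 9, Pinehurst 6, Rivermont 11, Claybrook 2 (sum 28, leaving 2 seats).
Remainders in descending order: Claybrook 0.7086, Ashgrove 0.6138, Rivermont 0.4859, Pinehurst 0.1917.
Largest remainders: Claybrook, Ashgrove receive the extra seats.
Claybrook receives 3.

3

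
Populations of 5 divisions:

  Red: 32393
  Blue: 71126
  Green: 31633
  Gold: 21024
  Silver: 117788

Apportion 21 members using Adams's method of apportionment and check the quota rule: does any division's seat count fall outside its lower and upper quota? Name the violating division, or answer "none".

Silver

Standard quotas: Red 2.483, Blue 5.452, Green 2.425, Gold 1.612, Silver 9.029.
Adams allocation: Red 3, Blue 5, Green 3, Gold 2, Silver 8.
Silver has quota 9.029 (lower 9, upper 10) but receives 8 — outside the quota interval.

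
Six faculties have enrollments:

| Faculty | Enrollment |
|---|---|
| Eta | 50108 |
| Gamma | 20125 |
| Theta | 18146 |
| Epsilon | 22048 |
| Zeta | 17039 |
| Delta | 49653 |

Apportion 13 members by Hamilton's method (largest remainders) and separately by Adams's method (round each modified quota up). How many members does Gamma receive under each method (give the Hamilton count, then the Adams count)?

1 and 2

Hamilton: Eta 4, Gamma 1, Theta 1, Epsilon 2, Zeta 1, Delta 4.
Adams: Eta 3, Gamma 2, Theta 2, Epsilon 2, Zeta 1, Delta 3.
Gamma gets 1 under Hamilton and 2 under Adams.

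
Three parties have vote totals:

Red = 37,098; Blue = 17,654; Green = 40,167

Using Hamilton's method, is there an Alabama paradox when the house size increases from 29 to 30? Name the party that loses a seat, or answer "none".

Blue

At 29 seats: Red 11, Blue 6, Green 12.
At 30 seats: Red 12, Blue 5, Green 13.
Blue drops from 6 to 5.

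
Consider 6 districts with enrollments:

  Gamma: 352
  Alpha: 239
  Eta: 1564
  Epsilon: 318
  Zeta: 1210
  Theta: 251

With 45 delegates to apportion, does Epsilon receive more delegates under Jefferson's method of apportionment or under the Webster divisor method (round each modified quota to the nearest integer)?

Jefferson: Gamma 4, Alpha 2, Eta 19, Epsilon 3, Zeta 14, Theta 3.
Webster: Gamma 4, Alpha 3, Eta 17, Epsilon 4, Zeta 14, Theta 3.
Epsilon gets 3 under Jefferson and 4 under Webster.

Webster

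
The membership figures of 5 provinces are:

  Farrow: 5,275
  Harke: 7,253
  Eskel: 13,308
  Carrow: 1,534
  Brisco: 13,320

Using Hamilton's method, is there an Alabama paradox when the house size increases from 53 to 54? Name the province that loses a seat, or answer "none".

At 53 seats: Farrow 7, Harke 10, Eskel 17, Carrow 2, Brisco 17.
At 54 seats: Farrow 7, Harke 9, Eskel 18, Carrow 2, Brisco 18.
Harke drops from 10 to 9.

Harke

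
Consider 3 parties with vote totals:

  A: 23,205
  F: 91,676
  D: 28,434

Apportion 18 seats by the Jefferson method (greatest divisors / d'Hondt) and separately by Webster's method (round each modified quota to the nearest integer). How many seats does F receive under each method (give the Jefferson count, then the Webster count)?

12 and 11

Jefferson: A 3, F 12, D 3.
Webster: A 3, F 11, D 4.
F gets 12 under Jefferson and 11 under Webster.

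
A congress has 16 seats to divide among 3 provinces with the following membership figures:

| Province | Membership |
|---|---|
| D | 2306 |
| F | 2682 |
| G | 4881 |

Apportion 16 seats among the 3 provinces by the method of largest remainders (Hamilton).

D: 4, F: 4, G: 8

The standard divisor is 9869/16 ≈ 616.812.
Standard quotas: D 3.739, F 4.348, G 7.913.
Lower quotas: D 3, F 4, G 7 (sum 14, leaving 2 seats).
Remainders in descending order: G 0.913, D 0.739, F 0.348.
Largest remainders: G, D receive the extra seats.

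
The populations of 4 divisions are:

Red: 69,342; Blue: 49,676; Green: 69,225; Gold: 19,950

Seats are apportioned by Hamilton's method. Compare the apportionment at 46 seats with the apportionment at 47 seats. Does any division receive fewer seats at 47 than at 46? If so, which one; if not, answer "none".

At 46 seats: Red 15, Blue 11, Green 15, Gold 5.
At 47 seats: Red 16, Blue 11, Green 16, Gold 4.
Gold drops from 5 to 4.

Gold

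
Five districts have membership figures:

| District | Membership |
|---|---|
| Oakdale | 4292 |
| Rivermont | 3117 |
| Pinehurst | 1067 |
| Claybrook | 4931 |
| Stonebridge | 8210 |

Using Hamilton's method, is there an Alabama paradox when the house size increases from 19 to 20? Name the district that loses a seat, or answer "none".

At 19 seats: Oakdale 4, Rivermont 3, Pinehurst 1, Claybrook 4, Stonebridge 7.
At 20 seats: Oakdale 4, Rivermont 3, Pinehurst 1, Claybrook 4, Stonebridge 8.
No district's allocation decreased.

none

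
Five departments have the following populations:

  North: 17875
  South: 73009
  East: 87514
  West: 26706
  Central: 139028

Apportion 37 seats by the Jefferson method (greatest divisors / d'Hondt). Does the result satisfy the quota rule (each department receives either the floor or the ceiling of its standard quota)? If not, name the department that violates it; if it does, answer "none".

none

Standard quotas: North 1.922, South 7.850, East 9.409, West 2.871, Central 14.948.
Jefferson allocation: North 2, South 8, East 9, West 3, Central 15.
Every allocation lies between the lower and upper quota.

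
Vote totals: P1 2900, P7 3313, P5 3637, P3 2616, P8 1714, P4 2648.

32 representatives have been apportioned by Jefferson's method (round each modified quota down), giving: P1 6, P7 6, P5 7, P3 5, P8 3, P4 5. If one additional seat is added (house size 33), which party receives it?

P7

Priority for the next seat is population ÷ (current seats + 1).
Priorities: P1 414.286, P7 473.286, P5 454.625, P3 436.000, P8 428.500, P4 441.333.
Highest priority: P7.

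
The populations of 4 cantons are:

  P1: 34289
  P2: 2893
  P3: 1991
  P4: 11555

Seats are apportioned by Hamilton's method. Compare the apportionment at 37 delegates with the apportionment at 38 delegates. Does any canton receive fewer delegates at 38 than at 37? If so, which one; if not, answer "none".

P3

At 37 seats: P1 25, P2 2, P3 2, P4 8.
At 38 seats: P1 26, P2 2, P3 1, P4 9.
P3 drops from 2 to 1.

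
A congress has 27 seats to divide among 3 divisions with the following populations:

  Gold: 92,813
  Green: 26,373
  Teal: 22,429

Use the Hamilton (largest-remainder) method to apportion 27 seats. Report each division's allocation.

Standard divisor: 141615 ÷ 27 = 5245.
Standard quotas: Gold 17.6955, Green 5.0282, Teal 4.2763.
Lower quotas: Gold 17, Green 5, Teal 4 (sum 26, leaving 1 seat).
Remainders in descending order: Gold 0.6955, Teal 0.2763, Green 0.0282.
Largest remainder: Gold receives the extra seat.

Gold 18; Green 5; Teal 4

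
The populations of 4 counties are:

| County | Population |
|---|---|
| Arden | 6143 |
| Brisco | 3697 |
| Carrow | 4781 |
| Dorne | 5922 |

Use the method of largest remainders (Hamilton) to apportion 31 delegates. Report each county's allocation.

The standard divisor is 20543/31 ≈ 662.677.
Standard quotas: Arden 9.2700, Brisco 5.5789, Carrow 7.2147, Dorne 8.9365.
Lower quotas: Arden 9, Brisco 5, Carrow 7, Dorne 8 (sum 29, leaving 2 seats).
Remainders in descending order: Dorne 0.9365, Brisco 0.5789, Arden 0.2700, Carrow 0.2147.
The surplus seats go to Dorne, Brisco.

Arden 9, Brisco 6, Carrow 7, Dorne 9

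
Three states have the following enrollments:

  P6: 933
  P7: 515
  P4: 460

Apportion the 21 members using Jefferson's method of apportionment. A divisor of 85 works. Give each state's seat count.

With modified divisor 85: modified quotas P6 10.976, P7 6.059, P4 5.412.
Rounding down: P6 10, P7 6, P4 5 (total 21).

P6 10, P7 6, P4 5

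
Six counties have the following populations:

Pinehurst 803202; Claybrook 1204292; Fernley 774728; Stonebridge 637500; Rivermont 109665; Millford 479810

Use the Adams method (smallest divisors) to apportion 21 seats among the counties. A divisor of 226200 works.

With modified divisor 226200: modified quotas Pinehurst 3.551, Claybrook 5.324, Fernley 3.425, Stonebridge 2.818, Rivermont 0.485, Millford 2.121.
Rounding up: Pinehurst 4, Claybrook 6, Fernley 4, Stonebridge 3, Rivermont 1, Millford 3 (total 21).

Pinehurst=4, Claybrook=6, Fernley=4, Stonebridge=3, Rivermont=1, Millford=3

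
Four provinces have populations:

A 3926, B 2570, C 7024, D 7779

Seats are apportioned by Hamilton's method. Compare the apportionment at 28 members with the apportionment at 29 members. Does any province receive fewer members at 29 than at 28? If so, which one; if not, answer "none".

At 28 seats: A 5, B 4, C 9, D 10.
At 29 seats: A 5, B 3, C 10, D 11.
B drops from 4 to 3.

B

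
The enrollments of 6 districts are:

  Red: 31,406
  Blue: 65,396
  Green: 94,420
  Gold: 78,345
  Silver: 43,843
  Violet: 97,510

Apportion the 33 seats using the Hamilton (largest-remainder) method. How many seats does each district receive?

Red: 3; Blue: 5; Green: 8; Gold: 6; Silver: 3; Violet: 8

The standard divisor is 410920/33 ≈ 12452.121.
Standard quotas: Red 2.5221, Blue 5.2518, Green 7.5826, Gold 6.2917, Silver 3.5209, Violet 7.8308.
Lower quotas: Red 2, Blue 5, Green 7, Gold 6, Silver 3, Violet 7 (sum 30, leaving 3 seats).
Remainders in descending order: Violet 0.8308, Green 0.5826, Red 0.5221, Silver 0.5209, Gold 0.2917, Blue 0.2518.
Largest remainders: Violet, Green, Red receive the extra seats.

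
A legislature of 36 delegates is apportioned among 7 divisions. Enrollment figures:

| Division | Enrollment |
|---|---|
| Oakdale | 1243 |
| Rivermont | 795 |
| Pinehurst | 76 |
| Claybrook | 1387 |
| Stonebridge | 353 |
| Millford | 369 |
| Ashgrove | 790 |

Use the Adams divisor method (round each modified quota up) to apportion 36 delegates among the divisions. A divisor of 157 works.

Oakdale: 8, Rivermont: 6, Pinehurst: 1, Claybrook: 9, Stonebridge: 3, Millford: 3, Ashgrove: 6

With modified divisor 157: modified quotas Oakdale 7.917, Rivermont 5.064, Pinehurst 0.484, Claybrook 8.834, Stonebridge 2.248, Millford 2.350, Ashgrove 5.032.
Rounding up: Oakdale 8, Rivermont 6, Pinehurst 1, Claybrook 9, Stonebridge 3, Millford 3, Ashgrove 6 (total 36).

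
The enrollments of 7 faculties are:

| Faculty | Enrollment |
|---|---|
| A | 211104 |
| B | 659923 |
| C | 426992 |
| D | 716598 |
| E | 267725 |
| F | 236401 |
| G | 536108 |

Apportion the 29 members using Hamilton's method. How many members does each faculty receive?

A=2; B=6; C=4; D=7; E=3; F=2; G=5

Standard divisor: 3054851 ÷ 29 ≈ 105339.69.
Standard quotas: A 2.0040, B 6.2647, C 4.0535, D 6.8027, E 2.5415, F 2.2442, G 5.0893.
Lower quotas: A 2, B 6, C 4, D 6, E 2, F 2, G 5 (sum 27, leaving 2 seats).
Remainders in descending order: D 0.8027, E 0.5415, B 0.2647, F 0.2442, G 0.0893, C 0.0535, A 0.0040.
Largest remainders: D, E receive the extra seats.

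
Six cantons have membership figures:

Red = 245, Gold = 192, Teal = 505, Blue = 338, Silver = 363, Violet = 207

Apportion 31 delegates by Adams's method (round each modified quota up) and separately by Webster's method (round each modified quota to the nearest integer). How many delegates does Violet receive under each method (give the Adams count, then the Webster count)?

4 and 3

Adams: Red 4, Gold 3, Teal 8, Blue 6, Silver 6, Violet 4.
Webster: Red 4, Gold 3, Teal 9, Blue 6, Silver 6, Violet 3.
Violet gets 4 under Adams and 3 under Webster.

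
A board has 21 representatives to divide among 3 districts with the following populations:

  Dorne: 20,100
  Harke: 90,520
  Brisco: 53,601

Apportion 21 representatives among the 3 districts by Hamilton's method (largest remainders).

Total 164221; standard divisor 164221/21 ≈ 7820.048.
Standard quotas: Dorne 2.5703, Harke 11.5754, Brisco 6.8543.
Lower quotas: Dorne 2, Harke 11, Brisco 6 (sum 19, leaving 2 seats).
Remainders in descending order: Brisco 0.8543, Harke 0.5754, Dorne 0.5703.
Largest remainders: Brisco, Harke receive the extra seats.

Dorne 2, Harke 12, Brisco 7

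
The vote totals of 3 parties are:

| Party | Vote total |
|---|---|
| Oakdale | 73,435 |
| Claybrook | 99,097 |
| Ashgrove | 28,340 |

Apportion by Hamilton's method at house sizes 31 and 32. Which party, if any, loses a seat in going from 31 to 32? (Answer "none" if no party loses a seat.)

Ashgrove

At 31 seats: Oakdale 11, Claybrook 15, Ashgrove 5.
At 32 seats: Oakdale 12, Claybrook 16, Ashgrove 4.
Ashgrove drops from 5 to 4.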